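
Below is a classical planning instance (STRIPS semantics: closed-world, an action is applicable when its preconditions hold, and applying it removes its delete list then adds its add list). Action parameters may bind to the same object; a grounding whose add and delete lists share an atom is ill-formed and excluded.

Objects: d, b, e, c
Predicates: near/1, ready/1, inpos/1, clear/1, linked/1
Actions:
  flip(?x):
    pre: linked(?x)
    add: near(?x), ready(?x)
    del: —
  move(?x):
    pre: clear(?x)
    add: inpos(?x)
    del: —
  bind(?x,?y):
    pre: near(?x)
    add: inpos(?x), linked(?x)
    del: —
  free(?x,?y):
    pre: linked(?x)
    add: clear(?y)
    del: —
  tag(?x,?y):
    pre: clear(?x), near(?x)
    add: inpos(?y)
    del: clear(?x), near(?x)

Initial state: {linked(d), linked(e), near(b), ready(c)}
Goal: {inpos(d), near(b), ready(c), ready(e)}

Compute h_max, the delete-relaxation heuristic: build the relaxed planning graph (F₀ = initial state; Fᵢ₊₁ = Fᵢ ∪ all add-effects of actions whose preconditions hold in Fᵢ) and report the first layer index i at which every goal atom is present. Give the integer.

F0 = init (4 atoms)
F1 = F0 ∪ {clear(b), clear(c), clear(d), clear(e), inpos(b), linked(b), near(d), near(e), ready(d), ready(e)}  (14 atoms)
F2 = F1 ∪ {inpos(c), inpos(d), inpos(e), ready(b)}  (18 atoms)
goal ⊆ F2  ⇒  h_max = 2

2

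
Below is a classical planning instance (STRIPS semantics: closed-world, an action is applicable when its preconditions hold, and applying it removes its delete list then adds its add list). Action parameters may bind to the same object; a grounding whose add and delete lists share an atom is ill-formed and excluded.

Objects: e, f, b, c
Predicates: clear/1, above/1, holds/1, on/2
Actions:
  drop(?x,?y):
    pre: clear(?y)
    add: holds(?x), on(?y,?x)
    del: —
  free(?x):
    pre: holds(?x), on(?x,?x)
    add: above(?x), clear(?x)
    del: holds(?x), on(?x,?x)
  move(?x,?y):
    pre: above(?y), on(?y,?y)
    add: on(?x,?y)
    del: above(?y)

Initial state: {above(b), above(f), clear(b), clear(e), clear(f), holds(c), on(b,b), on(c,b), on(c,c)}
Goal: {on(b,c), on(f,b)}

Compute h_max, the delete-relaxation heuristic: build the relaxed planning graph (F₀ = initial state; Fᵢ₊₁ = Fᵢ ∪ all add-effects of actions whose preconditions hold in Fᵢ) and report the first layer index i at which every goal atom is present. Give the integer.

1

F0 = init (9 atoms)
F1 = F0 ∪ {above(c), clear(c), holds(b), holds(e), holds(f), on(b,c), on(b,e), on(b,f), on(e,b), on(e,c), on(e,e), on(e,f), on(f,b), on(f,c), on(f,e), on(f,f)}  (25 atoms)
goal ⊆ F1  ⇒  h_max = 1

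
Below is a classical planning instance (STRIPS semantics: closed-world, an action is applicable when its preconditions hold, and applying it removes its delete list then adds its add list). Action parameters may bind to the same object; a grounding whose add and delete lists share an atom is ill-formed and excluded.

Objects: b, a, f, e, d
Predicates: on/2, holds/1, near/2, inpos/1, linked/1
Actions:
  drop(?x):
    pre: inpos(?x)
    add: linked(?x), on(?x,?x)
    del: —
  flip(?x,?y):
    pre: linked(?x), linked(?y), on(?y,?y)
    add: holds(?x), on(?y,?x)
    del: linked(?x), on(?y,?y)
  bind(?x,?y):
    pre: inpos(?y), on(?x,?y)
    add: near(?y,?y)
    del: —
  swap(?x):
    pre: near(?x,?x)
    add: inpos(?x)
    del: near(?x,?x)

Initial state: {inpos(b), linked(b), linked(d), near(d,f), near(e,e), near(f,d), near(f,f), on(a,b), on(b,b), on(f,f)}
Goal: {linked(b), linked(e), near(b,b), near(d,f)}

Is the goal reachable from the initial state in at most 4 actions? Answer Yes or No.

Yes

1. bind(b,b)  →  {inpos(b), linked(b), linked(d), near(b,b), near(d,f), near(e,e), near(f,d), near(f,f), on(a,b), on(b,b), on(f,f)}
2. swap(e)  →  {inpos(b), inpos(e), linked(b), linked(d), near(b,b), near(d,f), near(f,d), near(f,f), on(a,b), on(b,b), on(f,f)}
3. drop(e)  →  {inpos(b), inpos(e), linked(b), linked(d), linked(e), near(b,b), near(d,f), near(f,d), near(f,f), on(a,b), on(b,b), on(e,e), on(f,f)}
optimal plan length = 3; 3 ≤ 4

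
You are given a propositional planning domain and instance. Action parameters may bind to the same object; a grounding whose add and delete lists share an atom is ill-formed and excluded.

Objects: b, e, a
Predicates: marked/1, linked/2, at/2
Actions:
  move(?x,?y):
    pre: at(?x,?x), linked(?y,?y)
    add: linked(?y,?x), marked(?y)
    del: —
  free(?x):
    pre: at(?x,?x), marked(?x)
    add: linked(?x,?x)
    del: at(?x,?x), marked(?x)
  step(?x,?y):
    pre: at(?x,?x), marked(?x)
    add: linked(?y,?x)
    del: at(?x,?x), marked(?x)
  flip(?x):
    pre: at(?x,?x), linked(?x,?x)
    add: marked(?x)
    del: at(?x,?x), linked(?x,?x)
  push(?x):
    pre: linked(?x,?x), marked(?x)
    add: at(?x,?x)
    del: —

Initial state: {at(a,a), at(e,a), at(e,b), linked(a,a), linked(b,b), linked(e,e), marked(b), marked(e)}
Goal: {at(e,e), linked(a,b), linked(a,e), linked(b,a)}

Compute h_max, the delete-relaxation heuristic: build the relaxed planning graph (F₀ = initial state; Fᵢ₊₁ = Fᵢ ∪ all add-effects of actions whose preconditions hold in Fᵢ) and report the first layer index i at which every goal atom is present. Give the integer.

F0 = init (8 atoms)
F1 = F0 ∪ {at(b,b), at(e,e), linked(b,a), linked(e,a), marked(a)}  (13 atoms)
F2 = F1 ∪ {linked(a,b), linked(a,e), linked(b,e), linked(e,b)}  (17 atoms)
goal ⊆ F2  ⇒  h_max = 2

2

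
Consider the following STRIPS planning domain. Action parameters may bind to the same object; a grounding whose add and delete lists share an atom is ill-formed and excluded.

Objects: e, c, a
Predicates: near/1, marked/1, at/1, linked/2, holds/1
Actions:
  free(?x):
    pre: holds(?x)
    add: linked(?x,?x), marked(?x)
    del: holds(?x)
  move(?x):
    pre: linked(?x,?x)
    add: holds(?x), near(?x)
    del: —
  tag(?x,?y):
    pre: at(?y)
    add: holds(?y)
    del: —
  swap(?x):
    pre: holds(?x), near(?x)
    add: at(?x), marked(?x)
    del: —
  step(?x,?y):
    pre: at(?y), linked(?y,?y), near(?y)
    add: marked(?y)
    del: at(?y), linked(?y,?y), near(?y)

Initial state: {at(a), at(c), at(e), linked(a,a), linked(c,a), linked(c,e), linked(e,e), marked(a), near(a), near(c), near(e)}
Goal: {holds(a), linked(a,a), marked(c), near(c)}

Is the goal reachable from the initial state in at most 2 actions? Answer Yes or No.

No

1. move(a)  →  {at(a), at(c), at(e), holds(a), linked(a,a), linked(c,a), linked(c,e), linked(e,e), marked(a), near(a), near(c), near(e)}
2. tag(e,c)  →  {at(a), at(c), at(e), holds(a), holds(c), linked(a,a), linked(c,a), linked(c,e), linked(e,e), marked(a), near(a), near(c), near(e)}
3. free(c)  →  {at(a), at(c), at(e), holds(a), linked(a,a), linked(c,a), linked(c,c), linked(c,e), linked(e,e), marked(a), marked(c), near(a), near(c), near(e)}
optimal plan length = 3; 3 > 2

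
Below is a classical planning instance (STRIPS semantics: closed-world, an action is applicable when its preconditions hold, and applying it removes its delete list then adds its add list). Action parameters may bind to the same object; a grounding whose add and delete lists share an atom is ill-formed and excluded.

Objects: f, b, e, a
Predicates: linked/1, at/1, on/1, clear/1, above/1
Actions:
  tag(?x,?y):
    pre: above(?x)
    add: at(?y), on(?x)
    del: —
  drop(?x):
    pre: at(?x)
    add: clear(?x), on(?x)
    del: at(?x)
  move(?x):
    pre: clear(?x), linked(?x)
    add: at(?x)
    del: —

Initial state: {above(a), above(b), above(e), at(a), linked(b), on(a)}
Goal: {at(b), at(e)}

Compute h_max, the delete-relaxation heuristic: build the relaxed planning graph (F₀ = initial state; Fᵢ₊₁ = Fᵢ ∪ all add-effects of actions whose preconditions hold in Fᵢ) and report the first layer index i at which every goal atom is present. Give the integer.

1

F0 = init (6 atoms)
F1 = F0 ∪ {at(b), at(e), at(f), clear(a), on(b), on(e)}  (12 atoms)
goal ⊆ F1  ⇒  h_max = 1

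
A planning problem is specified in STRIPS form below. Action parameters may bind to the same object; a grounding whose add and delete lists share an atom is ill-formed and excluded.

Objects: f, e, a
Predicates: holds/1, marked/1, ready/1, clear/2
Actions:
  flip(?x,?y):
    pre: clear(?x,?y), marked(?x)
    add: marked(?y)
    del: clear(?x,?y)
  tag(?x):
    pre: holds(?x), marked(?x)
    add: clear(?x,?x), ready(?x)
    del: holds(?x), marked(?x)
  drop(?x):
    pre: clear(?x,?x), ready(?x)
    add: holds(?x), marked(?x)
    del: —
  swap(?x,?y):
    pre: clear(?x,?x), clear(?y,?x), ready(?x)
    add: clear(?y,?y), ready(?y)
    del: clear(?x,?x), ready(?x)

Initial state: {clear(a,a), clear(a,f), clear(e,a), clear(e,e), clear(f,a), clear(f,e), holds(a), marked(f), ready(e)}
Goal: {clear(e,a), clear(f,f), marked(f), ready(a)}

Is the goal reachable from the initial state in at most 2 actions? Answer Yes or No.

1. flip(f,a)  →  {clear(a,a), clear(a,f), clear(e,a), clear(e,e), clear(f,e), holds(a), marked(a), marked(f), ready(e)}
2. tag(a)  →  {clear(a,a), clear(a,f), clear(e,a), clear(e,e), clear(f,e), marked(f), ready(a), ready(e)}
3. swap(e,f)  →  {clear(a,a), clear(a,f), clear(e,a), clear(f,e), clear(f,f), marked(f), ready(a), ready(f)}
optimal plan length = 3; 3 > 2

No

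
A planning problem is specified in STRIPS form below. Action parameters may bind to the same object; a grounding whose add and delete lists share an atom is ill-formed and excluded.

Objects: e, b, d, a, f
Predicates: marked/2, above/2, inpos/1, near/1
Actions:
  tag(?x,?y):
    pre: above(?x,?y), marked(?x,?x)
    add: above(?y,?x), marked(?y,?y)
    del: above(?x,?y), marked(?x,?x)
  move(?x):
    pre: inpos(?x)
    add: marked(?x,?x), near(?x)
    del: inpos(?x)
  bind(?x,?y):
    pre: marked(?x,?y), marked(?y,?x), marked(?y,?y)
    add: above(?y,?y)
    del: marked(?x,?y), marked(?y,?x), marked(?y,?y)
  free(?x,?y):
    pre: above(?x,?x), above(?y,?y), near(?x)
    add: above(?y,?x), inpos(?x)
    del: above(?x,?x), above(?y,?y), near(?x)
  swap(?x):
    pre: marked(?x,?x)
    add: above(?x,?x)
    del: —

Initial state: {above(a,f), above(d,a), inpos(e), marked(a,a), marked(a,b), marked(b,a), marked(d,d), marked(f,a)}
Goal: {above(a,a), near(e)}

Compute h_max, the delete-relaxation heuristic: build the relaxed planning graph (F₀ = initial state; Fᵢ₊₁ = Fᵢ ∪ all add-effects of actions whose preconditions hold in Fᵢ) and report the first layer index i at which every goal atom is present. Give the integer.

F0 = init (8 atoms)
F1 = F0 ∪ {above(a,a), above(a,d), above(d,d), above(f,a), marked(e,e), marked(f,f), near(e)}  (15 atoms)
goal ⊆ F1  ⇒  h_max = 1

1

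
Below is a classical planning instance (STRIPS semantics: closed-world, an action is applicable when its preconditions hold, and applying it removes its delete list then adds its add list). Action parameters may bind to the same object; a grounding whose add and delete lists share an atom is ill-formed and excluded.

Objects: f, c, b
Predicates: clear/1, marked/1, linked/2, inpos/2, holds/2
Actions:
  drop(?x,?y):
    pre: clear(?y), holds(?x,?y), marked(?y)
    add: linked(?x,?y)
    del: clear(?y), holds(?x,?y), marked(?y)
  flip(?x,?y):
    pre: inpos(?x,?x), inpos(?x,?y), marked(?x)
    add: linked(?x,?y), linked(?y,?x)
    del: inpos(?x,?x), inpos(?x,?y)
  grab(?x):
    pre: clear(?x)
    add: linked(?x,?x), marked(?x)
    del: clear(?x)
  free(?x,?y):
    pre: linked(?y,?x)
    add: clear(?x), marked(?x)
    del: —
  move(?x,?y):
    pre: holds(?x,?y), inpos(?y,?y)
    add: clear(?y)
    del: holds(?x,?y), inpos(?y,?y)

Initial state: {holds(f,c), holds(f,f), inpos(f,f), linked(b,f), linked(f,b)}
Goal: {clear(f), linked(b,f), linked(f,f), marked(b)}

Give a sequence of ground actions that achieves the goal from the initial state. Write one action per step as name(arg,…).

free(f,b); flip(f,f); free(b,f)

1. free(f,b)  →  {clear(f), holds(f,c), holds(f,f), inpos(f,f), linked(b,f), linked(f,b), marked(f)}
2. flip(f,f)  →  {clear(f), holds(f,c), holds(f,f), linked(b,f), linked(f,b), linked(f,f), marked(f)}
3. free(b,f)  →  {clear(b), clear(f), holds(f,c), holds(f,f), linked(b,f), linked(f,b), linked(f,f), marked(b), marked(f)}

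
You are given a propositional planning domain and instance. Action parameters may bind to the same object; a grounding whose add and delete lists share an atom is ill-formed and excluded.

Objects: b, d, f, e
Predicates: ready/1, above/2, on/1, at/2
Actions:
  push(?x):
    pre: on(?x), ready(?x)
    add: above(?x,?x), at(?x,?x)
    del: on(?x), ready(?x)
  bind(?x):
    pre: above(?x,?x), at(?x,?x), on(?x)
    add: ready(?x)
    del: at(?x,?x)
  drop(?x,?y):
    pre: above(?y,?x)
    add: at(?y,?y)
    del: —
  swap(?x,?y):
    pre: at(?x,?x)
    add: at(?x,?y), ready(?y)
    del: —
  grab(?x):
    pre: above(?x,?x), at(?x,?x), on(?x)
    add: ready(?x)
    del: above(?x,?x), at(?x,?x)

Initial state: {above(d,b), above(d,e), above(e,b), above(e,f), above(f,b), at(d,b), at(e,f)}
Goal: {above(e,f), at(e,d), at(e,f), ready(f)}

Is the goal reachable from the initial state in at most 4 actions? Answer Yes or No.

Yes

1. drop(b,e)  →  {above(d,b), above(d,e), above(e,b), above(e,f), above(f,b), at(d,b), at(e,e), at(e,f)}
2. swap(e,d)  →  {above(d,b), above(d,e), above(e,b), above(e,f), above(f,b), at(d,b), at(e,d), at(e,e), at(e,f), ready(d)}
3. swap(e,f)  →  {above(d,b), above(d,e), above(e,b), above(e,f), above(f,b), at(d,b), at(e,d), at(e,e), at(e,f), ready(d), ready(f)}
optimal plan length = 3; 3 ≤ 4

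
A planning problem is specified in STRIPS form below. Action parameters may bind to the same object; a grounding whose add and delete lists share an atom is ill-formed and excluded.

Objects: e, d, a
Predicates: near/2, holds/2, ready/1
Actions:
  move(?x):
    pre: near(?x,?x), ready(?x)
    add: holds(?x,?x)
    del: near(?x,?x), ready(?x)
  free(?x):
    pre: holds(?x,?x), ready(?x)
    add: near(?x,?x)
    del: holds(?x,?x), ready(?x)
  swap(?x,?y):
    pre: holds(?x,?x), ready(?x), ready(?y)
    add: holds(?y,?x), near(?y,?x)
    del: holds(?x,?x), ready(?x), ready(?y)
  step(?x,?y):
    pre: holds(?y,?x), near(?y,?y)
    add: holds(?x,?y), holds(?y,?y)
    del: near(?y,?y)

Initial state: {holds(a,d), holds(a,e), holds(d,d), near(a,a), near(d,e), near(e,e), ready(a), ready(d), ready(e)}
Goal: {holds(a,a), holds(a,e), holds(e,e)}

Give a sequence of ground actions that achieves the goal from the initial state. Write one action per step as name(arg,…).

move(e); move(a)

1. move(e)  →  {holds(a,d), holds(a,e), holds(d,d), holds(e,e), near(a,a), near(d,e), ready(a), ready(d)}
2. move(a)  →  {holds(a,a), holds(a,d), holds(a,e), holds(d,d), holds(e,e), near(d,e), ready(d)}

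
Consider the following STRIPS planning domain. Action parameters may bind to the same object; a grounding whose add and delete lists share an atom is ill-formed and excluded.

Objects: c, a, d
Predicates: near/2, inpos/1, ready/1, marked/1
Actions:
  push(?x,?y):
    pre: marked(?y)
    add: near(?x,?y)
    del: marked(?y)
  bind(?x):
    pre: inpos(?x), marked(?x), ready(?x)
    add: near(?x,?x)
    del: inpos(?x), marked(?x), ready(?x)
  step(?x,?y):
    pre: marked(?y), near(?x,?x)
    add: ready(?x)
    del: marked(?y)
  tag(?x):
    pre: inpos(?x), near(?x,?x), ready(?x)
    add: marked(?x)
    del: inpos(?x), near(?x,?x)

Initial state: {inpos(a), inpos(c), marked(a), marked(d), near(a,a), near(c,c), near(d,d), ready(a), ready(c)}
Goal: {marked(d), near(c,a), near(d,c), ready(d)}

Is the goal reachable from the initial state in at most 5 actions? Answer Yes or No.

1. push(c,a)  →  {inpos(a), inpos(c), marked(d), near(a,a), near(c,a), near(c,c), near(d,d), ready(a), ready(c)}
2. tag(c)  →  {inpos(a), marked(c), marked(d), near(a,a), near(c,a), near(d,d), ready(a), ready(c)}
3. push(d,c)  →  {inpos(a), marked(d), near(a,a), near(c,a), near(d,c), near(d,d), ready(a), ready(c)}
4. tag(a)  →  {marked(a), marked(d), near(c,a), near(d,c), near(d,d), ready(a), ready(c)}
5. step(d,a)  →  {marked(d), near(c,a), near(d,c), near(d,d), ready(a), ready(c), ready(d)}
optimal plan length = 5; 5 ≤ 5

Yes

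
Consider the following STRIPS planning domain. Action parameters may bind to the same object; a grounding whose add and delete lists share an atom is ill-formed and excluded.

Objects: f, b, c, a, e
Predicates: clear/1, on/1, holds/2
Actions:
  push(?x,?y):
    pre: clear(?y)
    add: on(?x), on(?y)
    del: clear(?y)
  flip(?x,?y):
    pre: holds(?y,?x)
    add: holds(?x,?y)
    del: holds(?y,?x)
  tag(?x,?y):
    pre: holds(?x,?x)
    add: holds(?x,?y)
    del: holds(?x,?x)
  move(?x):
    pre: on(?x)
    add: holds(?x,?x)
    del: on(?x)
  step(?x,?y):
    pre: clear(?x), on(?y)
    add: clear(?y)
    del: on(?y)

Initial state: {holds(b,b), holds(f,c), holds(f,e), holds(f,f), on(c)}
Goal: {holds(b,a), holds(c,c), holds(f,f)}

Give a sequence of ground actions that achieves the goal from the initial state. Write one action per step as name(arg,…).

1. tag(b,a)  →  {holds(b,a), holds(f,c), holds(f,e), holds(f,f), on(c)}
2. move(c)  →  {holds(b,a), holds(c,c), holds(f,c), holds(f,e), holds(f,f)}

tag(b,a); move(c)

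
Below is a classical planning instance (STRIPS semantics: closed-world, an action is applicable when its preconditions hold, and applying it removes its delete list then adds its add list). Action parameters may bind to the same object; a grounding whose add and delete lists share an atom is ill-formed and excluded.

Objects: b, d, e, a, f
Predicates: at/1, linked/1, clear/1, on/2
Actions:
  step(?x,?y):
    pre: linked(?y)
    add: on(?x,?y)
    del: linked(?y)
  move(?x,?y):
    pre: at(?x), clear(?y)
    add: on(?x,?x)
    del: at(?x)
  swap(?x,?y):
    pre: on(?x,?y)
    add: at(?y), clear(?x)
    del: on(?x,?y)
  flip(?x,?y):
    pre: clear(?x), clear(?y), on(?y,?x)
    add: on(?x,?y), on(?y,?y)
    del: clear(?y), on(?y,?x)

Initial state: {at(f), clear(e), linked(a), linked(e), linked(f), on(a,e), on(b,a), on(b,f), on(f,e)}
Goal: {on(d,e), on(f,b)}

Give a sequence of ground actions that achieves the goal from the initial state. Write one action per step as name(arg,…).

1. step(d,e)  →  {at(f), clear(e), linked(a), linked(f), on(a,e), on(b,a), on(b,f), on(d,e), on(f,e)}
2. swap(b,a)  →  {at(a), at(f), clear(b), clear(e), linked(a), linked(f), on(a,e), on(b,f), on(d,e), on(f,e)}
3. swap(f,e)  →  {at(a), at(e), at(f), clear(b), clear(e), clear(f), linked(a), linked(f), on(a,e), on(b,f), on(d,e)}
4. flip(f,b)  →  {at(a), at(e), at(f), clear(e), clear(f), linked(a), linked(f), on(a,e), on(b,b), on(d,e), on(f,b)}

step(d,e); swap(b,a); swap(f,e); flip(f,b)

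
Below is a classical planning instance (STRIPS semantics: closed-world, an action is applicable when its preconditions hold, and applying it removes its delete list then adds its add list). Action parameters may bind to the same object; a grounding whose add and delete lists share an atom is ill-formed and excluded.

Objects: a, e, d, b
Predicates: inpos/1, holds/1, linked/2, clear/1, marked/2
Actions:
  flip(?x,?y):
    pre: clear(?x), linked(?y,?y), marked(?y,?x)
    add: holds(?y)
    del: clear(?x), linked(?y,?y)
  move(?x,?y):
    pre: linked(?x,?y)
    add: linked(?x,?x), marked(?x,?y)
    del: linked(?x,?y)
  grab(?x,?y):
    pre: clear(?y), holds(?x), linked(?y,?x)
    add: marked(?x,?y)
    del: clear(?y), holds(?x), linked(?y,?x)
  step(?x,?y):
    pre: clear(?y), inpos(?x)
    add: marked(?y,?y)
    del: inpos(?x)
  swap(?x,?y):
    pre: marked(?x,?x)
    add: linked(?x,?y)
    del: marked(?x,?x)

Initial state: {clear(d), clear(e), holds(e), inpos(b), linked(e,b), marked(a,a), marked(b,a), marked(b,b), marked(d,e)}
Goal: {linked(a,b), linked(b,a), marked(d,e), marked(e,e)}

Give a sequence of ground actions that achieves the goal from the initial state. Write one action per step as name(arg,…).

1. step(b,e)  →  {clear(d), clear(e), holds(e), linked(e,b), marked(a,a), marked(b,a), marked(b,b), marked(d,e), marked(e,e)}
2. swap(a,b)  →  {clear(d), clear(e), holds(e), linked(a,b), linked(e,b), marked(b,a), marked(b,b), marked(d,e), marked(e,e)}
3. swap(b,a)  →  {clear(d), clear(e), holds(e), linked(a,b), linked(b,a), linked(e,b), marked(b,a), marked(d,e), marked(e,e)}

step(b,e); swap(a,b); swap(b,a)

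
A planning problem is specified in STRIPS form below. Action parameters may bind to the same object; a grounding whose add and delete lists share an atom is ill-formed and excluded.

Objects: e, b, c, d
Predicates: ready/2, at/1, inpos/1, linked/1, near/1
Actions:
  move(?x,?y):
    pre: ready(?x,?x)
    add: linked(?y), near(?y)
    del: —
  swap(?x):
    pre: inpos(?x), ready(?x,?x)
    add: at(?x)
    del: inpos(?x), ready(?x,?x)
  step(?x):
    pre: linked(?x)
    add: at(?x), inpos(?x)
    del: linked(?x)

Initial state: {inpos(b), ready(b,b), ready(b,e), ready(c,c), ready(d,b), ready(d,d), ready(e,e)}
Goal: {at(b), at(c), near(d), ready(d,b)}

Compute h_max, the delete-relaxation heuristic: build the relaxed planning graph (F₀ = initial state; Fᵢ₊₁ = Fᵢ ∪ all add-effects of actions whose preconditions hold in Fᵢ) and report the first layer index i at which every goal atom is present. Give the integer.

2

F0 = init (7 atoms)
F1 = F0 ∪ {at(b), linked(b), linked(c), linked(d), linked(e), near(b), near(c), near(d), near(e)}  (16 atoms)
F2 = F1 ∪ {at(c), at(d), at(e), inpos(c), inpos(d), inpos(e)}  (22 atoms)
goal ⊆ F2  ⇒  h_max = 2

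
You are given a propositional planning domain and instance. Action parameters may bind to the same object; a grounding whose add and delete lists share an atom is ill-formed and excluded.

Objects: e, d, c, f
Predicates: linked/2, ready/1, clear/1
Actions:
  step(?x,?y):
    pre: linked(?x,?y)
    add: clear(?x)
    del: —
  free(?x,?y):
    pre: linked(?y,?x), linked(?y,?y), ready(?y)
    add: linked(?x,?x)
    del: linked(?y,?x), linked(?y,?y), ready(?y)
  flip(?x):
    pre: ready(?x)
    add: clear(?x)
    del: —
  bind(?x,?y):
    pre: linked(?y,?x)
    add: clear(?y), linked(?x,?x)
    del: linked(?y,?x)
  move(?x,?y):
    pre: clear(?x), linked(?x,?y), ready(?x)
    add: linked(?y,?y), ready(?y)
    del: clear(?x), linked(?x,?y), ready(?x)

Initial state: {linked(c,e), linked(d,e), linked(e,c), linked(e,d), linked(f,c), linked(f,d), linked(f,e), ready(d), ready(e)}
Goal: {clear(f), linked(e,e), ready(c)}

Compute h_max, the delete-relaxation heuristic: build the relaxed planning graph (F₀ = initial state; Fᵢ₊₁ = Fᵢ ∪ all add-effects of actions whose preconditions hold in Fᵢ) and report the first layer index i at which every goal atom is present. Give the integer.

2

F0 = init (9 atoms)
F1 = F0 ∪ {clear(c), clear(d), clear(e), clear(f), linked(c,c), linked(d,d), linked(e,e)}  (16 atoms)
F2 = F1 ∪ {ready(c)}  (17 atoms)
goal ⊆ F2  ⇒  h_max = 2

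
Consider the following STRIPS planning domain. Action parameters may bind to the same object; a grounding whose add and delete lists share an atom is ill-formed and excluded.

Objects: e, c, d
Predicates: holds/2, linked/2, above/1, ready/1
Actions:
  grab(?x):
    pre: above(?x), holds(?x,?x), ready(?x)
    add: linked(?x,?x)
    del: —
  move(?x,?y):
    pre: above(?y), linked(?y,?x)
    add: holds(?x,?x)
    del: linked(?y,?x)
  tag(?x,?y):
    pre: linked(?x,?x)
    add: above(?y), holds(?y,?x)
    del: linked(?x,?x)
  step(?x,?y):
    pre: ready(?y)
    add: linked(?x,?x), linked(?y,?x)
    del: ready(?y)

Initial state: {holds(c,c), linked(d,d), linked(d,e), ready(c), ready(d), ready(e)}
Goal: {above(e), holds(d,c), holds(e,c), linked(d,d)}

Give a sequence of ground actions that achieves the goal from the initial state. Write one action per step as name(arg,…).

1. step(c,e)  →  {holds(c,c), linked(c,c), linked(d,d), linked(d,e), linked(e,c), ready(c), ready(d)}
2. tag(c,e)  →  {above(e), holds(c,c), holds(e,c), linked(d,d), linked(d,e), linked(e,c), ready(c), ready(d)}
3. step(c,c)  →  {above(e), holds(c,c), holds(e,c), linked(c,c), linked(d,d), linked(d,e), linked(e,c), ready(d)}
4. tag(c,d)  →  {above(d), above(e), holds(c,c), holds(d,c), holds(e,c), linked(d,d), linked(d,e), linked(e,c), ready(d)}

step(c,e); tag(c,e); step(c,c); tag(c,d)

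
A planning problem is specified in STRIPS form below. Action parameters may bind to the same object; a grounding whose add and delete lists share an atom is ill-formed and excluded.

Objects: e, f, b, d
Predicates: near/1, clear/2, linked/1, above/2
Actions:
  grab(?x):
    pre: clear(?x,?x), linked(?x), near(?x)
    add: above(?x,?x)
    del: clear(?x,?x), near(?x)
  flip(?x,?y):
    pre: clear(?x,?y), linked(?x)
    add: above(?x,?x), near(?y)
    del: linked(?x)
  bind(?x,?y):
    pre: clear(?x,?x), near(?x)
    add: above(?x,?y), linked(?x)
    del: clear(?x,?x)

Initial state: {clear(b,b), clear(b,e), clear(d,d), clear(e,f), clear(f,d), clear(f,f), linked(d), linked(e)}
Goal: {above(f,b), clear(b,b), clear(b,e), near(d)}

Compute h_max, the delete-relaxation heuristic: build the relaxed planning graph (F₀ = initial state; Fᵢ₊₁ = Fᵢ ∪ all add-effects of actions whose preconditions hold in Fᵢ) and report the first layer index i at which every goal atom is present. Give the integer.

2

F0 = init (8 atoms)
F1 = F0 ∪ {above(d,d), above(e,e), near(d), near(f)}  (12 atoms)
F2 = F1 ∪ {above(d,b), above(d,e), above(d,f), above(f,b), above(f,d), above(f,e), above(f,f), linked(f)}  (20 atoms)
goal ⊆ F2  ⇒  h_max = 2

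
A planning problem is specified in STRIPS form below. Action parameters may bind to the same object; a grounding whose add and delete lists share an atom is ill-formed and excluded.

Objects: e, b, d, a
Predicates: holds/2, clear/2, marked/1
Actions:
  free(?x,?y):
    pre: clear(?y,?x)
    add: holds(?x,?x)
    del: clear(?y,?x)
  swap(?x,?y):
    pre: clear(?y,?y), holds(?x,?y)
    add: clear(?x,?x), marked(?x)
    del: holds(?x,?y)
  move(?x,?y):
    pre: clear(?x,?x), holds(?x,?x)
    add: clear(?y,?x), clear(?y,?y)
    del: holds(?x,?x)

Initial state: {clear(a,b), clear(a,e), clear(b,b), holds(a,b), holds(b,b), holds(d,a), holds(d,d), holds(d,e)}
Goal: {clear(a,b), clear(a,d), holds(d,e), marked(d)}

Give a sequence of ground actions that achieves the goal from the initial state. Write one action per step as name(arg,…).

1. swap(a,b)  →  {clear(a,a), clear(a,b), clear(a,e), clear(b,b), holds(b,b), holds(d,a), holds(d,d), holds(d,e), marked(a)}
2. swap(d,a)  →  {clear(a,a), clear(a,b), clear(a,e), clear(b,b), clear(d,d), holds(b,b), holds(d,d), holds(d,e), marked(a), marked(d)}
3. move(d,a)  →  {clear(a,a), clear(a,b), clear(a,d), clear(a,e), clear(b,b), clear(d,d), holds(b,b), holds(d,e), marked(a), marked(d)}

swap(a,b); swap(d,a); move(d,a)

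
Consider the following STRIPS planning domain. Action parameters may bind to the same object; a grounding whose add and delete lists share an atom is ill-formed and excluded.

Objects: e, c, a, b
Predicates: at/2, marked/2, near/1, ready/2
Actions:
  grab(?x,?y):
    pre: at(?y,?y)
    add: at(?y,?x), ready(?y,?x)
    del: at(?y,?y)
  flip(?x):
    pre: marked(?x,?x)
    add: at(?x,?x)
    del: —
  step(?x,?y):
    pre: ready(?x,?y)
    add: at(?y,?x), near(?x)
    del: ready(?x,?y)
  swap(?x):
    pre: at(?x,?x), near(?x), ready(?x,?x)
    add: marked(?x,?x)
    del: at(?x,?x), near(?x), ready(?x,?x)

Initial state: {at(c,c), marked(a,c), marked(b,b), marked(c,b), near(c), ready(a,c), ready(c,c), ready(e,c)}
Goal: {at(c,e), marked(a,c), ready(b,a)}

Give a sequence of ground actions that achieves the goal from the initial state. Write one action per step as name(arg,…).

grab(e,c); flip(b); grab(a,b)

1. grab(e,c)  →  {at(c,e), marked(a,c), marked(b,b), marked(c,b), near(c), ready(a,c), ready(c,c), ready(c,e), ready(e,c)}
2. flip(b)  →  {at(b,b), at(c,e), marked(a,c), marked(b,b), marked(c,b), near(c), ready(a,c), ready(c,c), ready(c,e), ready(e,c)}
3. grab(a,b)  →  {at(b,a), at(c,e), marked(a,c), marked(b,b), marked(c,b), near(c), ready(a,c), ready(b,a), ready(c,c), ready(c,e), ready(e,c)}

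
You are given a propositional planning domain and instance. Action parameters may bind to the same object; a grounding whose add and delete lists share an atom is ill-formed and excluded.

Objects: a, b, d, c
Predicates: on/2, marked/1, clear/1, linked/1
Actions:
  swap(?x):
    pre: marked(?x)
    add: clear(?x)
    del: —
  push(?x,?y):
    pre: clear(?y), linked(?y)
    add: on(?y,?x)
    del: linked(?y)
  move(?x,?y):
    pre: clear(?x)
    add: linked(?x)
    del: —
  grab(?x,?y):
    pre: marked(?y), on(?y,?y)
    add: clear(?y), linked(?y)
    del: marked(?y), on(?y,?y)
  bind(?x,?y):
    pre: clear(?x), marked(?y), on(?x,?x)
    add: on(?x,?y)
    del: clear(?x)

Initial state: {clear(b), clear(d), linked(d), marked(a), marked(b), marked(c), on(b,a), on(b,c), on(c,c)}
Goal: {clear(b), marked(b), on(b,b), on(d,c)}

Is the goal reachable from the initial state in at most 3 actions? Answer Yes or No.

1. push(c,d)  →  {clear(b), clear(d), marked(a), marked(b), marked(c), on(b,a), on(b,c), on(c,c), on(d,c)}
2. move(b,a)  →  {clear(b), clear(d), linked(b), marked(a), marked(b), marked(c), on(b,a), on(b,c), on(c,c), on(d,c)}
3. push(b,b)  →  {clear(b), clear(d), marked(a), marked(b), marked(c), on(b,a), on(b,b), on(b,c), on(c,c), on(d,c)}
optimal plan length = 3; 3 ≤ 3

Yes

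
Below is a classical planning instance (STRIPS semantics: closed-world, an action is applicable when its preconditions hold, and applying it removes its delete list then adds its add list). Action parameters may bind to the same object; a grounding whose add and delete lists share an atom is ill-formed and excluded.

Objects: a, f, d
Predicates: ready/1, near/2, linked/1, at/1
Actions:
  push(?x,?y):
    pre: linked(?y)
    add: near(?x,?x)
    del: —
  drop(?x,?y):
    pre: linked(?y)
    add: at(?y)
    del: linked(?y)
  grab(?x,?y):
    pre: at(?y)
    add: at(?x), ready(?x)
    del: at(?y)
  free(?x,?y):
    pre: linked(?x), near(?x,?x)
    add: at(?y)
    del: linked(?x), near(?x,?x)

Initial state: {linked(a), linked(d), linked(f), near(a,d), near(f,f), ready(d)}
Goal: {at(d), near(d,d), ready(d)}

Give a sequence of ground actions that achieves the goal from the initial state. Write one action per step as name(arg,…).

1. push(d,a)  →  {linked(a), linked(d), linked(f), near(a,d), near(d,d), near(f,f), ready(d)}
2. drop(a,d)  →  {at(d), linked(a), linked(f), near(a,d), near(d,d), near(f,f), ready(d)}

push(d,a); drop(a,d)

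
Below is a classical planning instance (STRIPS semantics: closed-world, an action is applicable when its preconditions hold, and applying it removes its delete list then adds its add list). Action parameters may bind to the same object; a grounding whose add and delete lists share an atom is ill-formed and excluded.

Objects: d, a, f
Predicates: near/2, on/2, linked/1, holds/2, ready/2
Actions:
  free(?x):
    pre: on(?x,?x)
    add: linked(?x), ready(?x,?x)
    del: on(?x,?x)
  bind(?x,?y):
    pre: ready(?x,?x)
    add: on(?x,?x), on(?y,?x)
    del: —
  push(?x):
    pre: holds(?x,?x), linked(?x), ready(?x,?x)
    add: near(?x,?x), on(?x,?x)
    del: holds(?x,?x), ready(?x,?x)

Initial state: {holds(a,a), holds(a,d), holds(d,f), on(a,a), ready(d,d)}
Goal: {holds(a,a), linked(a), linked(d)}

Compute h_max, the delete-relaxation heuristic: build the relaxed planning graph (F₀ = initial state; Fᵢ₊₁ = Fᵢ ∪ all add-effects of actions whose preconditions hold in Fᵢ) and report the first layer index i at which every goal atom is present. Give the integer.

2

F0 = init (5 atoms)
F1 = F0 ∪ {linked(a), on(a,d), on(d,d), on(f,d), ready(a,a)}  (10 atoms)
F2 = F1 ∪ {linked(d), near(a,a), on(d,a), on(f,a)}  (14 atoms)
goal ⊆ F2  ⇒  h_max = 2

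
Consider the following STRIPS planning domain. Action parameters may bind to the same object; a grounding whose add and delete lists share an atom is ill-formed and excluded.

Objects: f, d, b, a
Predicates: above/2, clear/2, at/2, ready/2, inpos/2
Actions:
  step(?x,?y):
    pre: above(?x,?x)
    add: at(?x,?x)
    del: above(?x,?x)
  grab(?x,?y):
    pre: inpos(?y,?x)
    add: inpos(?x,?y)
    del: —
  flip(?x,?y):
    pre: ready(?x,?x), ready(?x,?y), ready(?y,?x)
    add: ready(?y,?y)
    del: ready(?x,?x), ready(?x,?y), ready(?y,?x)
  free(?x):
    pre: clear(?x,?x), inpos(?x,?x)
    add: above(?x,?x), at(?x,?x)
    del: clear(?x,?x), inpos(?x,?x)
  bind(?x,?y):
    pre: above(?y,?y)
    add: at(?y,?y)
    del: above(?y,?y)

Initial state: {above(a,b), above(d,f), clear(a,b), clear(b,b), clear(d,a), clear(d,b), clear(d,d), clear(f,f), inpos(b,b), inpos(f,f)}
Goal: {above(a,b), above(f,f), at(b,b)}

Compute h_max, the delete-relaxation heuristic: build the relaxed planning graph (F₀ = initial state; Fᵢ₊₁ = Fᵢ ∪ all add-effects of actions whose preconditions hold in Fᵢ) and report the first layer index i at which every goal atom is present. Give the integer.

1

F0 = init (10 atoms)
F1 = F0 ∪ {above(b,b), above(f,f), at(b,b), at(f,f)}  (14 atoms)
goal ⊆ F1  ⇒  h_max = 1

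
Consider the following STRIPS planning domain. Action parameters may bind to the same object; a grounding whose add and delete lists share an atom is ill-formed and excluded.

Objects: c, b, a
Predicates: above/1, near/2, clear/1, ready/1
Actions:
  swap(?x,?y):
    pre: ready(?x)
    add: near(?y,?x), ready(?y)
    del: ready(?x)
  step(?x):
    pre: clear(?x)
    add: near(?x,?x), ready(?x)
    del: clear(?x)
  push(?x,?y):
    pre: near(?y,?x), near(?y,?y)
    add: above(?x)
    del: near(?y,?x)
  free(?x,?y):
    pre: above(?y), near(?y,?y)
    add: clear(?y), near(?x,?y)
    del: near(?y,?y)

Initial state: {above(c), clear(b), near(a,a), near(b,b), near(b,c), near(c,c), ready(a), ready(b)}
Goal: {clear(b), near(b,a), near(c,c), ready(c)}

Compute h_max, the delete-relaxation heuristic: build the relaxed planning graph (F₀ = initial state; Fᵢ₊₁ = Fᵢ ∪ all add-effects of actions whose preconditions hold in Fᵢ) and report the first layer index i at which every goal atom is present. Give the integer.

1

F0 = init (8 atoms)
F1 = F0 ∪ {above(a), above(b), clear(c), near(a,b), near(a,c), near(b,a), near(c,a), near(c,b), ready(c)}  (17 atoms)
goal ⊆ F1  ⇒  h_max = 1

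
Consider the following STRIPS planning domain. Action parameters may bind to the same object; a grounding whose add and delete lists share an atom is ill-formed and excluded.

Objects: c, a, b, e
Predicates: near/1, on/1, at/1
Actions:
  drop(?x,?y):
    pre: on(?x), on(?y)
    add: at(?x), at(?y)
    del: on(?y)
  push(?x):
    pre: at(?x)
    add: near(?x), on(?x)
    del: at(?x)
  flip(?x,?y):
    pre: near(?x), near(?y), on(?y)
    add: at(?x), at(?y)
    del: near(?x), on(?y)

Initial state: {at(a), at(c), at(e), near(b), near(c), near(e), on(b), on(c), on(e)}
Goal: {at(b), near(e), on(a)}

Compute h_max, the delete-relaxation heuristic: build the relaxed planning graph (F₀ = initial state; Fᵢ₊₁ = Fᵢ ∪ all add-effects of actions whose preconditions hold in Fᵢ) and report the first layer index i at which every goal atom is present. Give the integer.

1

F0 = init (9 atoms)
F1 = F0 ∪ {at(b), near(a), on(a)}  (12 atoms)
goal ⊆ F1  ⇒  h_max = 1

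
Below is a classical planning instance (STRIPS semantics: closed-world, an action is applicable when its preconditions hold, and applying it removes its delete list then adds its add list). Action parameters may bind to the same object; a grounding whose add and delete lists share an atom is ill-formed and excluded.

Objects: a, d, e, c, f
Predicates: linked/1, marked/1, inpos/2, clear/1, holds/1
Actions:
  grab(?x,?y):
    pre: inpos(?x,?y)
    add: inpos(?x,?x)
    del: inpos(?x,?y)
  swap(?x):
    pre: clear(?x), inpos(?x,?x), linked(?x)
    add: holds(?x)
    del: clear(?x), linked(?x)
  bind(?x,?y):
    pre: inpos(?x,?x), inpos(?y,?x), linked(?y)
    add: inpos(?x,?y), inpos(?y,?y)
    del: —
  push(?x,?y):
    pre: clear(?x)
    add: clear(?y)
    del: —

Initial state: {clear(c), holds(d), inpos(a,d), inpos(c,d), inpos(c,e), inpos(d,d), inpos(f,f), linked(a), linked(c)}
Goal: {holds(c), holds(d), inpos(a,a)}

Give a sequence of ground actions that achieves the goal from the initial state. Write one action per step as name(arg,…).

grab(a,d); grab(c,d); swap(c)

1. grab(a,d)  →  {clear(c), holds(d), inpos(a,a), inpos(c,d), inpos(c,e), inpos(d,d), inpos(f,f), linked(a), linked(c)}
2. grab(c,d)  →  {clear(c), holds(d), inpos(a,a), inpos(c,c), inpos(c,e), inpos(d,d), inpos(f,f), linked(a), linked(c)}
3. swap(c)  →  {holds(c), holds(d), inpos(a,a), inpos(c,c), inpos(c,e), inpos(d,d), inpos(f,f), linked(a)}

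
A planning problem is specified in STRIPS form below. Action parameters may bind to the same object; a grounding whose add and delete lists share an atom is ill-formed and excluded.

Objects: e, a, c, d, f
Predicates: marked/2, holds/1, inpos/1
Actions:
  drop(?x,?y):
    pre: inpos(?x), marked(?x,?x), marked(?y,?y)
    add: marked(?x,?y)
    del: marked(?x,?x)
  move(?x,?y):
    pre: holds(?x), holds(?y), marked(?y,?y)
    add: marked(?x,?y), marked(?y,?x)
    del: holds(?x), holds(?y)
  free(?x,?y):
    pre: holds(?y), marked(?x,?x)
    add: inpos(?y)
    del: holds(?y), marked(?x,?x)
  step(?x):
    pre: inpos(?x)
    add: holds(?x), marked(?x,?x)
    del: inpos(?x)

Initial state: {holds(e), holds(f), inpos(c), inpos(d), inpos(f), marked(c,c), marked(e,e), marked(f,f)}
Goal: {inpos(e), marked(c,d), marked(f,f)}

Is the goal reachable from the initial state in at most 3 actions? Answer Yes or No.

1. free(e,e)  →  {holds(f), inpos(c), inpos(d), inpos(e), inpos(f), marked(c,c), marked(f,f)}
2. step(d)  →  {holds(d), holds(f), inpos(c), inpos(e), inpos(f), marked(c,c), marked(d,d), marked(f,f)}
3. drop(c,d)  →  {holds(d), holds(f), inpos(c), inpos(e), inpos(f), marked(c,d), marked(d,d), marked(f,f)}
optimal plan length = 3; 3 ≤ 3

Yes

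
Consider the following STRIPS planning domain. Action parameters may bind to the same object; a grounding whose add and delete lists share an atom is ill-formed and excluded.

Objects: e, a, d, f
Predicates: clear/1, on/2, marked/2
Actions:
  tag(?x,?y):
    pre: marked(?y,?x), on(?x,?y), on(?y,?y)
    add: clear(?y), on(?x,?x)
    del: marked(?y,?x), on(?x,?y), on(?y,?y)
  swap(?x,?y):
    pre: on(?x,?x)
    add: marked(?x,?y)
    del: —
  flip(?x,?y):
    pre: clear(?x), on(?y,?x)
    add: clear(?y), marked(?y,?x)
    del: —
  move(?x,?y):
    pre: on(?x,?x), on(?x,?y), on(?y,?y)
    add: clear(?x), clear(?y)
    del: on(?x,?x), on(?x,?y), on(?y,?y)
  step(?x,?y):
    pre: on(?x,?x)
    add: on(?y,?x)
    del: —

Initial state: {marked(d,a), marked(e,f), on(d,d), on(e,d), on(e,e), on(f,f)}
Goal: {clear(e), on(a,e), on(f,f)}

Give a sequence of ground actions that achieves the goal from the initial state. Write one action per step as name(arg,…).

step(e,a); move(e,e)

1. step(e,a)  →  {marked(d,a), marked(e,f), on(a,e), on(d,d), on(e,d), on(e,e), on(f,f)}
2. move(e,e)  →  {clear(e), marked(d,a), marked(e,f), on(a,e), on(d,d), on(e,d), on(f,f)}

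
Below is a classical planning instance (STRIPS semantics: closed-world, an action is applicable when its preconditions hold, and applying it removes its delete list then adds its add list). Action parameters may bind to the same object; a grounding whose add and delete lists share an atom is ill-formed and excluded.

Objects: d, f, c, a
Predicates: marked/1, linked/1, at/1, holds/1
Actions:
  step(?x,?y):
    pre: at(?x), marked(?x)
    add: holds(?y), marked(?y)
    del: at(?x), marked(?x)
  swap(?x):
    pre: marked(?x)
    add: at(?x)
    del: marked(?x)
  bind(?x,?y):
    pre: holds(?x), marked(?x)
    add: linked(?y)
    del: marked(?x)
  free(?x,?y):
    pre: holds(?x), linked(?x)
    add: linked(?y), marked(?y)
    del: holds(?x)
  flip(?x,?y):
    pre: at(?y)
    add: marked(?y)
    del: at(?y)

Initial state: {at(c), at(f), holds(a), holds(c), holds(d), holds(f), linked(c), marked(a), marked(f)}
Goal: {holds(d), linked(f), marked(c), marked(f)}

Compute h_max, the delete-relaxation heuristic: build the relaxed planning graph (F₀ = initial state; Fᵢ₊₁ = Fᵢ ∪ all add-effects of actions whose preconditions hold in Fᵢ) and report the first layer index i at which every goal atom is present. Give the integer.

1

F0 = init (9 atoms)
F1 = F0 ∪ {at(a), linked(a), linked(d), linked(f), marked(c), marked(d)}  (15 atoms)
goal ⊆ F1  ⇒  h_max = 1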